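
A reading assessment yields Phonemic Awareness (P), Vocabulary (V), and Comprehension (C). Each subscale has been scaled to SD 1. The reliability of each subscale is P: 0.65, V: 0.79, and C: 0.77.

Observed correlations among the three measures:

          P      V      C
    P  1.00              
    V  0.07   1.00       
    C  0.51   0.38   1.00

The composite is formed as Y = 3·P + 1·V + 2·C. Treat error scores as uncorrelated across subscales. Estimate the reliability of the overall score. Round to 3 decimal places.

Var(Y) = 3² + 1 + 2² + 2·[3·0.07 + 6·0.51 + 2·0.38] = 14 + 8.06 = 22.06.
Under uncorrelated errors the observed covariances equal the true-score covariances, so only the own-variance terms attenuate.
True-score variance = [3²·0.65 + 0.79 + 2²·0.77] + 8.06 = 9.72 + 8.06 = 17.78.
Reliability = 17.78 / 22.06 = 0.806.

0.806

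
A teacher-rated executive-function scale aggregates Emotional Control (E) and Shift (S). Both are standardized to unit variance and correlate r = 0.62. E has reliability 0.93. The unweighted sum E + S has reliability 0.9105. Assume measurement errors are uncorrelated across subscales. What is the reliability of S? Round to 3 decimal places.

0.780

Var(E+S) = 2 + 2·0.62 = 3.240.
True-score variance = ρ_E + ρ_S + 2·0.62, so 0.9105 = (0.93 + ρ_S + 1.24) / 3.240.
ρ_S = 0.9105·3.240 − 0.93 − 1.24 = 0.780.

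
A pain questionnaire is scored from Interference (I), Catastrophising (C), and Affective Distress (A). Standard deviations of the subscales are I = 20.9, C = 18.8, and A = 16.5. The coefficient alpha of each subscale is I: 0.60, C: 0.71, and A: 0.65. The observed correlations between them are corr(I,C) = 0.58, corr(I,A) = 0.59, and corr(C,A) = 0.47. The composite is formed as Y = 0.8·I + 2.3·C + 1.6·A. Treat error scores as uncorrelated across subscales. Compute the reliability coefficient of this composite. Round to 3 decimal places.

Var(Y) = 0.8²·20.9² + 2.3²·18.8² + 1.6²·16.5² + 2·[1.84·20.9·18.8·0.58 + 1.28·20.9·16.5·0.59 + 3.68·18.8·16.5·0.47] = 2846.22 + 2432.55 = 5278.77.
With uncorrelated errors the cross-covariances are all true-score covariance, so they carry over unchanged; only the diagonal terms shrink to ρᵢσᵢ².
True-score variance = [0.8²·20.9²·0.60 + 2.3²·18.8²·0.71 + 1.6²·16.5²·0.65] + 2432.55 = 1948.24 + 2432.55 = 4380.8.
Reliability = 4380.8 / 5278.77 = 0.830.

0.830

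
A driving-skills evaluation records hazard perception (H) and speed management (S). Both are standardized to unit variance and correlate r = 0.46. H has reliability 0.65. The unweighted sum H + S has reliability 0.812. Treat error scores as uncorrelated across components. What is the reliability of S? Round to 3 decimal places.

0.801

Var(H+S) = 2 + 2·0.46 = 2.920.
True-score variance = ρ_H + ρ_S + 2·0.46, so 0.812 = (0.65 + ρ_S + 0.92) / 2.920.
ρ_S = 0.812·2.920 − 0.65 − 0.92 = 0.801.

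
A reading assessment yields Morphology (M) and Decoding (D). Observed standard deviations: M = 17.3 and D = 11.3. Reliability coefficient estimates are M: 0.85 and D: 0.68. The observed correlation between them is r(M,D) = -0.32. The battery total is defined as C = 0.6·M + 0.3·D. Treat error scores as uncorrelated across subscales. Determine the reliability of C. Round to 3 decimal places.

0.795

Var(C) = 0.6²·17.3² + 0.3²·11.3² + 2·[0.18·17.3·11.3·(-0.32)] = 119.237 − 22.5204 = 96.7161.
With uncorrelated errors the cross-covariances are all true-score covariance, so they carry over unchanged; only the diagonal terms shrink to ρᵢσᵢ².
True-score variance = [0.6²·17.3²·0.85 + 0.3²·11.3²·0.68] − 22.5204 = 99.3974 − 22.5204 = 76.8769.
Reliability = 76.8769 / 96.7161 = 0.795.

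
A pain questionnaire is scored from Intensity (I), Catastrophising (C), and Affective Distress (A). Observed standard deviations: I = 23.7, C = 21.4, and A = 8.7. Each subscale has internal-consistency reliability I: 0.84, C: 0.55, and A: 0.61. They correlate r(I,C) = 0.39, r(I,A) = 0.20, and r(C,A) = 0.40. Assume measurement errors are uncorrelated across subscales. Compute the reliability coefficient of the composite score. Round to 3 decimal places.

Var(I+C+A) = 23.7² + 21.4² + 8.7² + 2·[23.7·21.4·0.39 + 23.7·8.7·0.20 + 21.4·8.7·0.40] = 1095.34 + 627.02 = 1722.36.
Under uncorrelated errors the observed covariances equal the true-score covariances, so only the own-variance terms attenuate.
True-score variance = [23.7²·0.84 + 21.4²·0.55 + 8.7²·0.61] + 627.02 = 769.868 + 627.02 = 1396.89.
Reliability = 1396.89 / 1722.36 = 0.811.

0.811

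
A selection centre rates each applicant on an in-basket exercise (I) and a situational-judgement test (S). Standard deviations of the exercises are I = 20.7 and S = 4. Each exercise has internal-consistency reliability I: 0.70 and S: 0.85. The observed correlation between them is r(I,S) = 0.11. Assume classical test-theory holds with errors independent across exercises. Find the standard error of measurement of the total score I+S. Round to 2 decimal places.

11.44

Var(total) = 444.49 + 18.216 = 462.706.
True-score variance = 313.543 + 18.216 = 331.759, so reliability = 0.7170.
Error variance = 462.706 − 331.759 = 130.947; SEM = √130.947 = 11.44.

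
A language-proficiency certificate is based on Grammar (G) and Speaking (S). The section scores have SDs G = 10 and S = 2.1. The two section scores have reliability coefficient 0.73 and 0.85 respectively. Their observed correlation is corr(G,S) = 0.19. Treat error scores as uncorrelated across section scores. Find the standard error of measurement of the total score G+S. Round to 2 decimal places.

5.26

Var(total) = 104.41 + 7.98 = 112.39.
True-score variance = 76.7485 + 7.98 = 84.7285, so reliability = 0.7539.
Error variance = 112.39 − 84.7285 = 27.6615; SEM = √27.6615 = 5.26.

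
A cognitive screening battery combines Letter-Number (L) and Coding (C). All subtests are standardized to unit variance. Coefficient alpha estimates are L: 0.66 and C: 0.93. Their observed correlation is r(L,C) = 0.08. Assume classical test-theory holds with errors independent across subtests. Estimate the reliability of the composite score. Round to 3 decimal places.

Var(L+C) = 2 + 2·[0.08] = 2 + 0.16 = 2.16.
With uncorrelated errors the cross-covariances are all true-score covariance, so they carry over unchanged; only the diagonal terms shrink to ρᵢσᵢ².
True-score variance = [0.66 + 0.93] + 0.16 = 1.59 + 0.16 = 1.75.
Reliability = 1.75 / 2.16 = 0.810.

0.810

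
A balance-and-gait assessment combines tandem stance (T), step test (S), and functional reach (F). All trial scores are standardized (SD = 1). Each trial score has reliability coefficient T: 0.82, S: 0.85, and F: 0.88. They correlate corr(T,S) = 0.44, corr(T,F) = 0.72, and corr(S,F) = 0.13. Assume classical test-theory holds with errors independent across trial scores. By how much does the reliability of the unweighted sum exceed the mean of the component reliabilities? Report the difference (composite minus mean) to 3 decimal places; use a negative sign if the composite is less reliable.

0.069

Var(sum) = 3 + 2.58 = 5.58; true-score variance = 2.55 + 2.58 = 5.13; composite reliability = 0.9194.
Mean component reliability = 0.8500.
Difference = 0.9194 − 0.8500 = 0.069.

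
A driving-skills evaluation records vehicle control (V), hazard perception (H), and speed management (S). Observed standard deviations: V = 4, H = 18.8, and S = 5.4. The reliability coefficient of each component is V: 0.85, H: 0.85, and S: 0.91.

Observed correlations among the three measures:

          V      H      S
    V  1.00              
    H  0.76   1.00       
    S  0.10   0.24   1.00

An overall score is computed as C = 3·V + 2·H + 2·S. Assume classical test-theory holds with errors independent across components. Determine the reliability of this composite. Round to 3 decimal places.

0.905

Var(C) = 3²·4² + 2²·18.8² + 2²·5.4² + 2·[6·4·18.8·0.76 + 6·4·5.4·0.10 + 4·18.8·5.4·0.24] = 1674.4 + 906.662 = 2581.06.
Because errors are independent across components, Cov(Tᵢ,Tⱼ) = Cov(Xᵢ,Xⱼ); the off-diagonal part of the true-score variance is the same as above.
True-score variance = [3²·4²·0.85 + 2²·18.8²·0.85 + 2²·5.4²·0.91] + 906.662 = 1430.24 + 906.662 = 2336.9.
Reliability = 2336.9 / 2581.06 = 0.905.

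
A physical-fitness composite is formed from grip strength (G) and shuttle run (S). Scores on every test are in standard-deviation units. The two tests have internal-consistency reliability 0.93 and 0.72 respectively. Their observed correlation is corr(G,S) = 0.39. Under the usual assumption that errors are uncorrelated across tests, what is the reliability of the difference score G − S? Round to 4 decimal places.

0.7131

Var(G−S) = 1 + 1 − 2·0.39 = 2 − 0.78 = 1.22.
Under uncorrelated errors the observed covariances equal the true-score covariances, so only the own-variance terms attenuate.
True-score variance = [0.93 + 0.72] − 0.78 = 1.65 − 0.78 = 0.87.
Reliability = 0.87 / 1.22 = 0.7131.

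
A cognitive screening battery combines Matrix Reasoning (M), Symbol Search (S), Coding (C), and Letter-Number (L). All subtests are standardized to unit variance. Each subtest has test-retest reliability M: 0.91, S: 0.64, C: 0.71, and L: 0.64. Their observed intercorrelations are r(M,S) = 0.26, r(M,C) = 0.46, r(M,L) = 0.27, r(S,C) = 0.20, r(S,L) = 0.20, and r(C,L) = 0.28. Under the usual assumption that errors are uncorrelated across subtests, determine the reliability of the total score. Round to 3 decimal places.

Var(M+S+C+L) = 4 + 2·[0.26 + 0.46 + 0.27 + 0.20 + 0.20 + 0.28] = 4 + 3.34 = 7.34.
Under uncorrelated errors the observed covariances equal the true-score covariances, so only the own-variance terms attenuate.
True-score variance = [0.91 + 0.64 + 0.71 + 0.64] + 3.34 = 2.9 + 3.34 = 6.24.
Reliability = 6.24 / 7.34 = 0.850.

0.850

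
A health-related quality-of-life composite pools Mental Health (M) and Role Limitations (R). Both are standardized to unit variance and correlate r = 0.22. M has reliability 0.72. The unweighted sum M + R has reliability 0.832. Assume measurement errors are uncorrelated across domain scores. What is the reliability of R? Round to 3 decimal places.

Var(M+R) = 2 + 2·0.22 = 2.440.
True-score variance = ρ_M + ρ_R + 2·0.22, so 0.832 = (0.72 + ρ_R + 0.44) / 2.440.
ρ_R = 0.832·2.440 − 0.72 − 0.44 = 0.870.

0.870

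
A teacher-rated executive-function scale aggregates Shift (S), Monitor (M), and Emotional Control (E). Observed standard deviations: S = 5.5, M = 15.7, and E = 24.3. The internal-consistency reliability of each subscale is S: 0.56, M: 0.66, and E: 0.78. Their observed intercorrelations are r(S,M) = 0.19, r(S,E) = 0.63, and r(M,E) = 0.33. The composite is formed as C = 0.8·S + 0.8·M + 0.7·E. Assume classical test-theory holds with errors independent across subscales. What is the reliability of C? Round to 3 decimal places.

0.826

Var(C) = 0.8²·5.5² + 0.8²·15.7² + 0.7²·24.3² + 2·[0.64·5.5·15.7·0.19 + 0.56·5.5·24.3·0.63 + 0.56·15.7·24.3·0.33] = 466.454 + 256.31 = 722.764.
Because errors are independent across components, Cov(Tᵢ,Tⱼ) = Cov(Xᵢ,Xⱼ); the off-diagonal part of the true-score variance is the same as above.
True-score variance = [0.8²·5.5²·0.56 + 0.8²·15.7²·0.66 + 0.7²·24.3²·0.78] + 256.31 = 340.644 + 256.31 = 596.954.
Reliability = 596.954 / 722.764 = 0.826.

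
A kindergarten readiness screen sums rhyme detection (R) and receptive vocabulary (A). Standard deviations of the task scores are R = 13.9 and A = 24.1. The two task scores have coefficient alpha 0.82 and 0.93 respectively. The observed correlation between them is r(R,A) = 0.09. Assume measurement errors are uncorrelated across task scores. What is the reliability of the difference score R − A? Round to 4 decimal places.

Var(R−A) = 13.9² + 24.1² − 2·13.9·24.1·0.09 = 774.02 − 60.2982 = 713.722.
With uncorrelated errors the cross-covariances are all true-score covariance, so they carry over unchanged; only the diagonal terms shrink to ρᵢσᵢ².
True-score variance = [13.9²·0.82 + 24.1²·0.93] − 60.2982 = 698.586 − 60.2982 = 638.287.
Reliability = 638.287 / 713.722 = 0.8943.

0.8943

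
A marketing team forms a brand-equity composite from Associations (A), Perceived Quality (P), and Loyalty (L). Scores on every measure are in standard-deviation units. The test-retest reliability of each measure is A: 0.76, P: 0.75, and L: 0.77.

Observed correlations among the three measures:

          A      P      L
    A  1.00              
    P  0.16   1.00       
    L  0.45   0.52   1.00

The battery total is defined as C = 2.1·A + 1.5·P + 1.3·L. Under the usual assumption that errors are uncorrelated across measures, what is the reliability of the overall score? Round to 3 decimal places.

Var(C) = 2.1² + 1.5² + 1.3² + 2·[3.15·0.16 + 2.73·0.45 + 1.95·0.52] = 8.35 + 5.493 = 13.843.
Under uncorrelated errors the observed covariances equal the true-score covariances, so only the own-variance terms attenuate.
True-score variance = [2.1²·0.76 + 1.5²·0.75 + 1.3²·0.77] + 5.493 = 6.3404 + 5.493 = 11.8334.
Reliability = 11.8334 / 13.843 = 0.855.

0.855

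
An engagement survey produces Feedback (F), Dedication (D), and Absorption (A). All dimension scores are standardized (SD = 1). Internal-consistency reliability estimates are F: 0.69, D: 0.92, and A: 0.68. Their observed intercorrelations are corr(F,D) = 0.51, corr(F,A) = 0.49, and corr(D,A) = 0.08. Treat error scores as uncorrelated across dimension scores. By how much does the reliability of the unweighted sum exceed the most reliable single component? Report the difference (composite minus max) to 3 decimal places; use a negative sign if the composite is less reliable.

-0.058

Var(sum) = 3 + 2.16 = 5.16; true-score variance = 2.29 + 2.16 = 4.45; composite reliability = 0.8624.
Max component reliability = 0.9200.
Difference = 0.8624 − 0.9200 = -0.058.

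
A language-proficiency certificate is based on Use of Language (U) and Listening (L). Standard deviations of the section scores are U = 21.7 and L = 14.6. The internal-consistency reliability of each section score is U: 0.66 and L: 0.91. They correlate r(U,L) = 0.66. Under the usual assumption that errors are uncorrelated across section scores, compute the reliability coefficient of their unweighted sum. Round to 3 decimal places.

0.837

Var(U+L) = 21.7² + 14.6² + 2·[21.7·14.6·0.66] = 684.05 + 418.202 = 1102.25.
With uncorrelated errors the cross-covariances are all true-score covariance, so they carry over unchanged; only the diagonal terms shrink to ρᵢσᵢ².
True-score variance = [21.7²·0.66 + 14.6²·0.91] + 418.202 = 504.763 + 418.202 = 922.965.
Reliability = 922.965 / 1102.25 = 0.837.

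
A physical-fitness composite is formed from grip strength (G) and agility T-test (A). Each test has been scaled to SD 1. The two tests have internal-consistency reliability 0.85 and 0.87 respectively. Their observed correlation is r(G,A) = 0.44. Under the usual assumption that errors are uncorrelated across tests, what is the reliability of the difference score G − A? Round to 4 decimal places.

Var(G−A) = 1 + 1 − 2·0.44 = 2 − 0.88 = 1.12.
With uncorrelated errors the cross-covariances are all true-score covariance, so they carry over unchanged; only the diagonal terms shrink to ρᵢσᵢ².
True-score variance = [0.85 + 0.87] − 0.88 = 1.72 − 0.88 = 0.84.
Reliability = 0.84 / 1.12 = 0.7500.

0.7500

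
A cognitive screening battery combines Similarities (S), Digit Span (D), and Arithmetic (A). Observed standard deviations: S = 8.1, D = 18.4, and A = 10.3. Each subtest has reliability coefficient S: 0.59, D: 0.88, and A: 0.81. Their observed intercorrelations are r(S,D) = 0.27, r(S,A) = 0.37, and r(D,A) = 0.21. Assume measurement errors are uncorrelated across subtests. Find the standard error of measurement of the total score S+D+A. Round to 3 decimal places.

Var(total) = 510.26 + 221.818 = 732.078.
True-score variance = 422.576 + 221.818 = 644.394, so reliability = 0.8802.
Error variance = 732.078 − 644.394 = 87.6844; SEM = √87.6844 = 9.364.

9.364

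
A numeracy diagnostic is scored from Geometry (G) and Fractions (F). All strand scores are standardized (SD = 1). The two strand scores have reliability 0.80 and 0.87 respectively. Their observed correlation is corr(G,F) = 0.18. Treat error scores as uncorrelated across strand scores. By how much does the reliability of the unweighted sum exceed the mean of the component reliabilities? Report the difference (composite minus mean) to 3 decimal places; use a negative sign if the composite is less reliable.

0.025

Var(sum) = 2 + 0.36 = 2.36; true-score variance = 1.67 + 0.36 = 2.03; composite reliability = 0.8602.
Mean component reliability = 0.8350.
Difference = 0.8602 − 0.8350 = 0.025.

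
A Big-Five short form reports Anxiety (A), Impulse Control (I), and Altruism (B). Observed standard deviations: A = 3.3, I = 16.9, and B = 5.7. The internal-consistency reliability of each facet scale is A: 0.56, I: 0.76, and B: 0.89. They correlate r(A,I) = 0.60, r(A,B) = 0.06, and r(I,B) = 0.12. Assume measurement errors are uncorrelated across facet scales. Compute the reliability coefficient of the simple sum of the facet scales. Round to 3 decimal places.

0.817

Var(A+I+B) = 3.3² + 16.9² + 5.7² + 2·[3.3·16.9·0.60 + 3.3·5.7·0.06 + 16.9·5.7·0.12] = 328.99 + 92.3004 = 421.29.
With uncorrelated errors the cross-covariances are all true-score covariance, so they carry over unchanged; only the diagonal terms shrink to ρᵢσᵢ².
True-score variance = [3.3²·0.56 + 16.9²·0.76 + 5.7²·0.89] + 92.3004 = 252.078 + 92.3004 = 344.378.
Reliability = 344.378 / 421.29 = 0.817.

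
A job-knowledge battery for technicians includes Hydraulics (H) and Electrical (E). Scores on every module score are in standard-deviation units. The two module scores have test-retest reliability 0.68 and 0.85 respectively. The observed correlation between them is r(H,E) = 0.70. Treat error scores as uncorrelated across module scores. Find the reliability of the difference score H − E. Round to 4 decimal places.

Var(H−E) = 1 + 1 − 2·0.70 = 2 − 1.4 = 0.6.
Because errors are independent across components, Cov(Tᵢ,Tⱼ) = Cov(Xᵢ,Xⱼ); the off-diagonal part of the true-score variance is the same as above.
True-score variance = [0.68 + 0.85] − 1.4 = 1.53 − 1.4 = 0.13.
Reliability = 0.13 / 0.6 = 0.2167.

0.2167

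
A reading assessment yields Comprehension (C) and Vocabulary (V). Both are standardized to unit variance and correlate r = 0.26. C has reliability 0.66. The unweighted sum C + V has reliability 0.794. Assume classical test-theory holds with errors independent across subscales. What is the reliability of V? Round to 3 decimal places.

Var(C+V) = 2 + 2·0.26 = 2.520.
True-score variance = ρ_C + ρ_V + 2·0.26, so 0.794 = (0.66 + ρ_V + 0.52) / 2.520.
ρ_V = 0.794·2.520 − 0.66 − 0.52 = 0.821.

0.821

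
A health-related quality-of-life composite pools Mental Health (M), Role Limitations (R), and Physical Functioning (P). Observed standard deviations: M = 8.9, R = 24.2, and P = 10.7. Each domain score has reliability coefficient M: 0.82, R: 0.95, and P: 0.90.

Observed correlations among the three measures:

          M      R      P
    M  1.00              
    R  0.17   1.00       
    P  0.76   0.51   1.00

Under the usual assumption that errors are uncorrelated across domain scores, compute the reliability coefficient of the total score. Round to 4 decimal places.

Var(M+R+P) = 8.9² + 24.2² + 10.7² + 2·[8.9·24.2·0.17 + 8.9·10.7·0.76 + 24.2·10.7·0.51] = 779.34 + 482.098 = 1261.44.
Because errors are independent across components, Cov(Tᵢ,Tⱼ) = Cov(Xᵢ,Xⱼ); the off-diagonal part of the true-score variance is the same as above.
True-score variance = [8.9²·0.82 + 24.2²·0.95 + 10.7²·0.90] + 482.098 = 724.351 + 482.098 = 1206.45.
Reliability = 1206.45 / 1261.44 = 0.9564.

0.9564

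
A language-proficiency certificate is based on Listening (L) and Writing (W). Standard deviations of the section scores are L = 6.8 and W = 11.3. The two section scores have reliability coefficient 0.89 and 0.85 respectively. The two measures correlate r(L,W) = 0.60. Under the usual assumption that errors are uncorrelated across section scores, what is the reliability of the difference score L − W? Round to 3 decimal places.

Var(L−W) = 6.8² + 11.3² − 2·6.8·11.3·0.60 = 173.93 − 92.208 = 81.722.
Under uncorrelated errors the observed covariances equal the true-score covariances, so only the own-variance terms attenuate.
True-score variance = [6.8²·0.89 + 11.3²·0.85] − 92.208 = 149.69 − 92.208 = 57.4821.
Reliability = 57.4821 / 81.722 = 0.703.

0.703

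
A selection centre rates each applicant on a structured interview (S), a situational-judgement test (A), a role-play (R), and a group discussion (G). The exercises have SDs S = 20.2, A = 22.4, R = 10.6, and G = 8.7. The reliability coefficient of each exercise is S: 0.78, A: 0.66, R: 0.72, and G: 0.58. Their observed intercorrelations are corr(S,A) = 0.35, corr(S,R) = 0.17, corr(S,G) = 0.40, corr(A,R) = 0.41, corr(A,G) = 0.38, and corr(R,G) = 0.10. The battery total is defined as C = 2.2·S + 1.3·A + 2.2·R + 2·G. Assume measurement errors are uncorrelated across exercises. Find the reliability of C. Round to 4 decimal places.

0.8474

Var(C) = 2.2²·20.2² + 1.3²·22.4² + 2.2²·10.6² + 2²·8.7² + 2·[2.86·20.2·22.4·0.35 + 4.84·20.2·10.6·0.17 + 4.4·20.2·8.7·0.40 + 2.86·22.4·10.6·0.41 + 2.6·22.4·8.7·0.38 + 4.4·10.6·8.7·0.10] = 3669.47 + 2899.91 = 6569.38.
Because errors are independent across components, Cov(Tᵢ,Tⱼ) = Cov(Xᵢ,Xⱼ); the off-diagonal part of the true-score variance is the same as above.
True-score variance = [2.2²·20.2²·0.78 + 1.3²·22.4²·0.66 + 2.2²·10.6²·0.72 + 2²·8.7²·0.58] + 2899.91 = 2667.25 + 2899.91 = 5567.16.
Reliability = 5567.16 / 6569.38 = 0.8474.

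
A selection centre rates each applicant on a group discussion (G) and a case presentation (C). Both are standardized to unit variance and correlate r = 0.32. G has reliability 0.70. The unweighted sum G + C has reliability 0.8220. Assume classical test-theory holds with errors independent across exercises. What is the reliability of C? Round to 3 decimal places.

Var(G+C) = 2 + 2·0.32 = 2.640.
True-score variance = ρ_G + ρ_C + 2·0.32, so 0.8220 = (0.70 + ρ_C + 0.64) / 2.640.
ρ_C = 0.8220·2.640 − 0.70 − 0.64 = 0.830.

0.830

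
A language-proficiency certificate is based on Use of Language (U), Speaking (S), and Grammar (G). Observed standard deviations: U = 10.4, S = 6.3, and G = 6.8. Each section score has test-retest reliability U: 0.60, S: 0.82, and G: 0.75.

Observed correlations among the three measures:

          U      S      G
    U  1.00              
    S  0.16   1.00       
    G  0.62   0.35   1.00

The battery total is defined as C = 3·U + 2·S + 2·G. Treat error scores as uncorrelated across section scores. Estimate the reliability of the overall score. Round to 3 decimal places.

0.778

Var(C) = 3²·10.4² + 2²·6.3² + 2²·6.8² + 2·[6·10.4·6.3·0.16 + 6·10.4·6.8·0.62 + 4·6.3·6.8·0.35] = 1317.16 + 771.907 = 2089.07.
Because errors are independent across components, Cov(Tᵢ,Tⱼ) = Cov(Xᵢ,Xⱼ); the off-diagonal part of the true-score variance is the same as above.
True-score variance = [3²·10.4²·0.60 + 2²·6.3²·0.82 + 2²·6.8²·0.75] + 771.907 = 852.967 + 771.907 = 1624.87.
Reliability = 1624.87 / 2089.07 = 0.778.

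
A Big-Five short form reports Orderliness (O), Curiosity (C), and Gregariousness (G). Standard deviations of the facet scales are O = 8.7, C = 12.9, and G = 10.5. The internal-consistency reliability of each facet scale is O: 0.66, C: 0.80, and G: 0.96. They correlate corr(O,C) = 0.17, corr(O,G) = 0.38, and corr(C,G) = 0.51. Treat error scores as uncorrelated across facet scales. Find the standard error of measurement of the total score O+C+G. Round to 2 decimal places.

7.96

Var(total) = 352.35 + 245.743 = 598.093.
True-score variance = 288.923 + 245.743 = 534.667, so reliability = 0.8940.
Error variance = 598.093 − 534.667 = 63.4266; SEM = √63.4266 = 7.96.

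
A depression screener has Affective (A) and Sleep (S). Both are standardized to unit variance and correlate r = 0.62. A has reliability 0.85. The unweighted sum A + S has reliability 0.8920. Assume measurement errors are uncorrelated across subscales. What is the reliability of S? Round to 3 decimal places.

0.800

Var(A+S) = 2 + 2·0.62 = 3.240.
True-score variance = ρ_A + ρ_S + 2·0.62, so 0.8920 = (0.85 + ρ_S + 1.24) / 3.240.
ρ_S = 0.8920·3.240 − 0.85 − 1.24 = 0.800.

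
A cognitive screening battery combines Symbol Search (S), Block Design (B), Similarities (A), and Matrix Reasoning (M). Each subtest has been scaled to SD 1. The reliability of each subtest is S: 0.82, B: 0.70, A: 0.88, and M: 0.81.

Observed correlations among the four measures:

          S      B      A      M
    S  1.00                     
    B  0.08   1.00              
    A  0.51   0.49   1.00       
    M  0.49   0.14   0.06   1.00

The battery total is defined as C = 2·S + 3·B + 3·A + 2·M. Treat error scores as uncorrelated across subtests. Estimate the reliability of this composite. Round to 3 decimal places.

Var(C) = 2² + 3² + 3² + 2² + 2·[6·0.08 + 6·0.51 + 4·0.49 + 9·0.49 + 6·0.14 + 6·0.06] = 26 + 22.22 = 48.22.
Because errors are independent across components, Cov(Tᵢ,Tⱼ) = Cov(Xᵢ,Xⱼ); the off-diagonal part of the true-score variance is the same as above.
True-score variance = [2²·0.82 + 3²·0.70 + 3²·0.88 + 2²·0.81] + 22.22 = 20.74 + 22.22 = 42.96.
Reliability = 42.96 / 48.22 = 0.891.

0.891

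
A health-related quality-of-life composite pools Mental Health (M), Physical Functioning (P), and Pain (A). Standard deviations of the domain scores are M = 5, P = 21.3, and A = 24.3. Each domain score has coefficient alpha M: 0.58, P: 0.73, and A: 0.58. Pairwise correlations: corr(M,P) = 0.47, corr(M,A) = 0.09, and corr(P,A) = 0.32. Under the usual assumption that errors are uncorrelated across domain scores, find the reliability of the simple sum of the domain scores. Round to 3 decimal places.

0.750

Var(M+P+A) = 5² + 21.3² + 24.3² + 2·[5·21.3·0.47 + 5·24.3·0.09 + 21.3·24.3·0.32] = 1069.18 + 453.238 = 1522.42.
With uncorrelated errors the cross-covariances are all true-score covariance, so they carry over unchanged; only the diagonal terms shrink to ρᵢσᵢ².
True-score variance = [5²·0.58 + 21.3²·0.73 + 24.3²·0.58] + 453.238 = 688.178 + 453.238 = 1141.42.
Reliability = 1141.42 / 1522.42 = 0.750.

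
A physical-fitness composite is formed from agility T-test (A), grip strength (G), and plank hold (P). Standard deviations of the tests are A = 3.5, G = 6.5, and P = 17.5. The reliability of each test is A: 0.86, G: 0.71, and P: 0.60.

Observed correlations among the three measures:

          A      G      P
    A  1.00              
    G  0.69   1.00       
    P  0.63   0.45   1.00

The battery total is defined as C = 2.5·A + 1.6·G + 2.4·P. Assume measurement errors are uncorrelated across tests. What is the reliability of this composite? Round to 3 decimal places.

0.745

Var(C) = 2.5²·3.5² + 1.6²·6.5² + 2.4²·17.5² + 2·[4·3.5·6.5·0.69 + 6·3.5·17.5·0.63 + 3.84·6.5·17.5·0.45] = 1948.72 + 981.75 = 2930.47.
With uncorrelated errors the cross-covariances are all true-score covariance, so they carry over unchanged; only the diagonal terms shrink to ρᵢσᵢ².
True-score variance = [2.5²·3.5²·0.86 + 1.6²·6.5²·0.71 + 2.4²·17.5²·0.60] + 981.75 = 1201.04 + 981.75 = 2182.79.
Reliability = 2182.79 / 2930.47 = 0.745.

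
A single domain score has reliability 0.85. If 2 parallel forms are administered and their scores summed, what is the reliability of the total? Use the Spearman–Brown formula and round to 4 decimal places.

ρ_k = kρ / (1 + (k−1)ρ) = 2·0.85 / (1 + 1·0.85) = 1.700 / 1.850 = 0.9189.

0.9189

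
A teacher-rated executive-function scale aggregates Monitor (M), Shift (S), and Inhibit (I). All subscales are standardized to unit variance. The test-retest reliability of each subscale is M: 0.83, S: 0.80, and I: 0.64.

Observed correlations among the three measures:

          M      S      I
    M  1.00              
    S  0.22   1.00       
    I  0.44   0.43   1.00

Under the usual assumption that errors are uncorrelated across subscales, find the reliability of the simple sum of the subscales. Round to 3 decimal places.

0.859

Var(M+S+I) = 3 + 2·[0.22 + 0.44 + 0.43] = 3 + 2.18 = 5.18.
Because errors are independent across components, Cov(Tᵢ,Tⱼ) = Cov(Xᵢ,Xⱼ); the off-diagonal part of the true-score variance is the same as above.
True-score variance = [0.83 + 0.80 + 0.64] + 2.18 = 2.27 + 2.18 = 4.45.
Reliability = 4.45 / 5.18 = 0.859.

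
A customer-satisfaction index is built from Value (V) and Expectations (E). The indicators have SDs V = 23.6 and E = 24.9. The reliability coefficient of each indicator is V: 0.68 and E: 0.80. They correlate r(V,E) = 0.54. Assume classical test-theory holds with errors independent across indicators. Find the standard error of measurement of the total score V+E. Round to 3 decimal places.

17.385

Var(total) = 1176.97 + 634.651 = 1811.62.
True-score variance = 874.741 + 634.651 = 1509.39, so reliability = 0.8332.
Error variance = 1811.62 − 1509.39 = 302.229; SEM = √302.229 = 17.385.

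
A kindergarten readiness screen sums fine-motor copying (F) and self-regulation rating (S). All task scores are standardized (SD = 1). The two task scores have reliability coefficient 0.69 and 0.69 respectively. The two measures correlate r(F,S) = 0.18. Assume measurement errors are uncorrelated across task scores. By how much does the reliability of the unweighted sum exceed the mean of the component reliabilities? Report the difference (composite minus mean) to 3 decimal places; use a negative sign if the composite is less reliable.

Var(sum) = 2 + 0.36 = 2.36; true-score variance = 1.38 + 0.36 = 1.74; composite reliability = 0.7373.
Mean component reliability = 0.6900.
Difference = 0.7373 − 0.6900 = 0.047.

0.047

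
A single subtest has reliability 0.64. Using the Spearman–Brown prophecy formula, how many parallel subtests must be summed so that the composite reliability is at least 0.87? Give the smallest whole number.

k ≥ ρ*(1−ρ₁)/(ρ₁(1−ρ*)) = 0.87·0.36 / (0.64·0.13) = 3.764.
Smallest integer k = 4.

4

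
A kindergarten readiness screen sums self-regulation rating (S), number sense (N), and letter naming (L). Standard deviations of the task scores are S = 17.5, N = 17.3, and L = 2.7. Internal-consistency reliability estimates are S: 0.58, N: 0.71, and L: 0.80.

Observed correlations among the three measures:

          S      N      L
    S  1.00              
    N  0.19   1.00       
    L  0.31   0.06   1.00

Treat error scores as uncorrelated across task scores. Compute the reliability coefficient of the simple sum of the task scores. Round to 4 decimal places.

0.7157

Var(S+N+L) = 17.5² + 17.3² + 2.7² + 2·[17.5·17.3·0.19 + 17.5·2.7·0.31 + 17.3·2.7·0.06] = 612.83 + 149.945 = 762.775.
Because errors are independent across components, Cov(Tᵢ,Tⱼ) = Cov(Xᵢ,Xⱼ); the off-diagonal part of the true-score variance is the same as above.
True-score variance = [17.5²·0.58 + 17.3²·0.71 + 2.7²·0.80] + 149.945 = 395.953 + 149.945 = 545.898.
Reliability = 545.898 / 762.775 = 0.7157.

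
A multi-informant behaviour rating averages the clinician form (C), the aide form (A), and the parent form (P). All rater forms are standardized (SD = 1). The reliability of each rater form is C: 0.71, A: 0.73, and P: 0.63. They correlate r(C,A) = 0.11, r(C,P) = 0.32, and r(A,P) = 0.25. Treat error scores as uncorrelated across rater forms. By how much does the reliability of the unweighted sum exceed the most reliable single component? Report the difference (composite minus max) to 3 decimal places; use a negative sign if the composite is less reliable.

Var(sum) = 3 + 1.36 = 4.36; true-score variance = 2.07 + 1.36 = 3.43; composite reliability = 0.7867.
Max component reliability = 0.7300.
Difference = 0.7867 − 0.7300 = 0.057.

0.057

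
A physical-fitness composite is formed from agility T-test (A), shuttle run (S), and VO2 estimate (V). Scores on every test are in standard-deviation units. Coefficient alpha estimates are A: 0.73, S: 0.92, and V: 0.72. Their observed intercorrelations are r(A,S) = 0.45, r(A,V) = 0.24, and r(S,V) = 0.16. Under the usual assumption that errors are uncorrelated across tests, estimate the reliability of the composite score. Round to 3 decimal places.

0.866

Var(A+S+V) = 3 + 2·[0.45 + 0.24 + 0.16] = 3 + 1.7 = 4.7.
Because errors are independent across components, Cov(Tᵢ,Tⱼ) = Cov(Xᵢ,Xⱼ); the off-diagonal part of the true-score variance is the same as above.
True-score variance = [0.73 + 0.92 + 0.72] + 1.7 = 2.37 + 1.7 = 4.07.
Reliability = 4.07 / 4.7 = 0.866.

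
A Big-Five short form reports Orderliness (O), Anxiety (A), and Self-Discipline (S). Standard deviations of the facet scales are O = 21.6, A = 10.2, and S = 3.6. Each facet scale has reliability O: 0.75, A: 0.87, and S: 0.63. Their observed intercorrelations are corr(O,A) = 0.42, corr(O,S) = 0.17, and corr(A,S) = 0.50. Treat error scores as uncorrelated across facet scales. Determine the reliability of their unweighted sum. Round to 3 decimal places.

0.838

Var(O+A+S) = 21.6² + 10.2² + 3.6² + 2·[21.6·10.2·0.42 + 21.6·3.6·0.17 + 10.2·3.6·0.50] = 583.56 + 248.227 = 831.787.
Under uncorrelated errors the observed covariances equal the true-score covariances, so only the own-variance terms attenuate.
True-score variance = [21.6²·0.75 + 10.2²·0.87 + 3.6²·0.63] + 248.227 = 448.6 + 248.227 = 696.827.
Reliability = 696.827 / 831.787 = 0.838.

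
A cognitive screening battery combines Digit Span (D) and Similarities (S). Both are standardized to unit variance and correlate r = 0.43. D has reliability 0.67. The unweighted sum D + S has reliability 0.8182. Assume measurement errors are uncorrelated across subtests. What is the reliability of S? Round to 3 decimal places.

Var(D+S) = 2 + 2·0.43 = 2.860.
True-score variance = ρ_D + ρ_S + 2·0.43, so 0.8182 = (0.67 + ρ_S + 0.86) / 2.860.
ρ_S = 0.8182·2.860 − 0.67 − 0.86 = 0.810.

0.810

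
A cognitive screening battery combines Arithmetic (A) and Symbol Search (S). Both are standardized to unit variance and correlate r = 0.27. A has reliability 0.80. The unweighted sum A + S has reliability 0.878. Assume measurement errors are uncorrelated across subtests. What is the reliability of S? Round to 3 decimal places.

Var(A+S) = 2 + 2·0.27 = 2.540.
True-score variance = ρ_A + ρ_S + 2·0.27, so 0.878 = (0.80 + ρ_S + 0.54) / 2.540.
ρ_S = 0.878·2.540 − 0.80 − 0.54 = 0.890.

0.890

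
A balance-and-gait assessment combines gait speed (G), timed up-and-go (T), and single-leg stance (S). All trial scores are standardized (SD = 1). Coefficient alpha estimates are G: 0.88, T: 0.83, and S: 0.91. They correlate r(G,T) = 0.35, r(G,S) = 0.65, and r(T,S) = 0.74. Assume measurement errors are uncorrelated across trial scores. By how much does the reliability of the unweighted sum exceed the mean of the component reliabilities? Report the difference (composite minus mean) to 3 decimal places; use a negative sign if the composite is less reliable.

0.068

Var(sum) = 3 + 3.48 = 6.48; true-score variance = 2.62 + 3.48 = 6.1; composite reliability = 0.9414.
Mean component reliability = 0.8733.
Difference = 0.9414 − 0.8733 = 0.068.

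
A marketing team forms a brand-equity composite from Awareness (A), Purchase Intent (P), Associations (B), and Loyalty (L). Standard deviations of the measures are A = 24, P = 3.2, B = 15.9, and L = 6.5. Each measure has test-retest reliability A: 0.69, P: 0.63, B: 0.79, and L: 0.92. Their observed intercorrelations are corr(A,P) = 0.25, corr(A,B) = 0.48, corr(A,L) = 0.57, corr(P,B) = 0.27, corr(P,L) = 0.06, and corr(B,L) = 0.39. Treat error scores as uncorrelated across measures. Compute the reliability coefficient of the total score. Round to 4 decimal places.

Var(A+P+B+L) = 24² + 3.2² + 15.9² + 6.5² + 2·[24·3.2·0.25 + 24·15.9·0.48 + 24·6.5·0.57 + 3.2·15.9·0.27 + 3.2·6.5·0.06 + 15.9·6.5·0.39] = 881.3 + 693.16 = 1574.46.
Because errors are independent across components, Cov(Tᵢ,Tⱼ) = Cov(Xᵢ,Xⱼ); the off-diagonal part of the true-score variance is the same as above.
True-score variance = [24²·0.69 + 3.2²·0.63 + 15.9²·0.79 + 6.5²·0.92] + 693.16 = 642.481 + 693.16 = 1335.64.
Reliability = 1335.64 / 1574.46 = 0.8483.

0.8483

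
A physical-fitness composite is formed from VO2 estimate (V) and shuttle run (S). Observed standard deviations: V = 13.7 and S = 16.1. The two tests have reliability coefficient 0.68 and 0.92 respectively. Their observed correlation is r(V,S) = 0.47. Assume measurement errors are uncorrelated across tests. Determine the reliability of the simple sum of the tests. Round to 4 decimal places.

Var(V+S) = 13.7² + 16.1² + 2·[13.7·16.1·0.47] = 446.9 + 207.336 = 654.236.
Because errors are independent across components, Cov(Tᵢ,Tⱼ) = Cov(Xᵢ,Xⱼ); the off-diagonal part of the true-score variance is the same as above.
True-score variance = [13.7²·0.68 + 16.1²·0.92] + 207.336 = 366.102 + 207.336 = 573.438.
Reliability = 573.438 / 654.236 = 0.8765.

0.8765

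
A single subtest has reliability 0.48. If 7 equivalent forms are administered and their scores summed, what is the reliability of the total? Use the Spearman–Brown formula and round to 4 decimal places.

0.8660

ρ_k = kρ / (1 + (k−1)ρ) = 7·0.48 / (1 + 6·0.48) = 3.360 / 3.880 = 0.8660.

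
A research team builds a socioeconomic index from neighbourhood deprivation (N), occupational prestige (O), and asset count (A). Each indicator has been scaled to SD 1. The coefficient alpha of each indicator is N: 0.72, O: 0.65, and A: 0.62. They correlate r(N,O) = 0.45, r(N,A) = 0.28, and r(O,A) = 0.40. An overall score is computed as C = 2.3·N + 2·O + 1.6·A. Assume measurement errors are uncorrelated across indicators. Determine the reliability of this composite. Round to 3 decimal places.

0.813

Var(C) = 2.3² + 2² + 1.6² + 2·[4.6·0.45 + 3.68·0.28 + 3.2·0.40] = 11.85 + 8.7608 = 20.6108.
With uncorrelated errors the cross-covariances are all true-score covariance, so they carry over unchanged; only the diagonal terms shrink to ρᵢσᵢ².
True-score variance = [2.3²·0.72 + 2²·0.65 + 1.6²·0.62] + 8.7608 = 7.996 + 8.7608 = 16.7568.
Reliability = 16.7568 / 20.6108 = 0.813.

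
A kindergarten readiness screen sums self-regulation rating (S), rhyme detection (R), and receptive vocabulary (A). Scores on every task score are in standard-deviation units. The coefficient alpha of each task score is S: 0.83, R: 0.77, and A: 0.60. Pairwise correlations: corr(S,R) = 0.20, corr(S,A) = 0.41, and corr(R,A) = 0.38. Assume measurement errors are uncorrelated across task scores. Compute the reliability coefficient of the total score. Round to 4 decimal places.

Var(S+R+A) = 3 + 2·[0.20 + 0.41 + 0.38] = 3 + 1.98 = 4.98.
Because errors are independent across components, Cov(Tᵢ,Tⱼ) = Cov(Xᵢ,Xⱼ); the off-diagonal part of the true-score variance is the same as above.
True-score variance = [0.83 + 0.77 + 0.60] + 1.98 = 2.2 + 1.98 = 4.18.
Reliability = 4.18 / 4.98 = 0.8394.

0.8394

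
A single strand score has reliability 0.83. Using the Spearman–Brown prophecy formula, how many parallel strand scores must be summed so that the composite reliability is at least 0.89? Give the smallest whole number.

k ≥ ρ*(1−ρ₁)/(ρ₁(1−ρ*)) = 0.89·0.17 / (0.83·0.11) = 1.657.
Smallest integer k = 2.

2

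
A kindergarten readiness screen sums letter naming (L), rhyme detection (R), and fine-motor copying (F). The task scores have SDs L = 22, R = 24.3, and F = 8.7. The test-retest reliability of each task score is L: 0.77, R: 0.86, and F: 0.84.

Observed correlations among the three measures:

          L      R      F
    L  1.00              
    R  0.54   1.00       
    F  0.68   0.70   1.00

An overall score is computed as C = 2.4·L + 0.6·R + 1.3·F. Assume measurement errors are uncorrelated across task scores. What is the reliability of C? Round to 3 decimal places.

0.862

Var(C) = 2.4²·22² + 0.6²·24.3² + 1.3²·8.7² + 2·[1.44·22·24.3·0.54 + 3.12·22·8.7·0.68 + 0.78·24.3·8.7·0.70] = 3128.33 + 1874.42 = 5002.75.
Because errors are independent across components, Cov(Tᵢ,Tⱼ) = Cov(Xᵢ,Xⱼ); the off-diagonal part of the true-score variance is the same as above.
True-score variance = [2.4²·22²·0.77 + 0.6²·24.3²·0.86 + 1.3²·8.7²·0.84] + 1874.42 = 2436.9 + 1874.42 = 4311.32.
Reliability = 4311.32 / 5002.75 = 0.862.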